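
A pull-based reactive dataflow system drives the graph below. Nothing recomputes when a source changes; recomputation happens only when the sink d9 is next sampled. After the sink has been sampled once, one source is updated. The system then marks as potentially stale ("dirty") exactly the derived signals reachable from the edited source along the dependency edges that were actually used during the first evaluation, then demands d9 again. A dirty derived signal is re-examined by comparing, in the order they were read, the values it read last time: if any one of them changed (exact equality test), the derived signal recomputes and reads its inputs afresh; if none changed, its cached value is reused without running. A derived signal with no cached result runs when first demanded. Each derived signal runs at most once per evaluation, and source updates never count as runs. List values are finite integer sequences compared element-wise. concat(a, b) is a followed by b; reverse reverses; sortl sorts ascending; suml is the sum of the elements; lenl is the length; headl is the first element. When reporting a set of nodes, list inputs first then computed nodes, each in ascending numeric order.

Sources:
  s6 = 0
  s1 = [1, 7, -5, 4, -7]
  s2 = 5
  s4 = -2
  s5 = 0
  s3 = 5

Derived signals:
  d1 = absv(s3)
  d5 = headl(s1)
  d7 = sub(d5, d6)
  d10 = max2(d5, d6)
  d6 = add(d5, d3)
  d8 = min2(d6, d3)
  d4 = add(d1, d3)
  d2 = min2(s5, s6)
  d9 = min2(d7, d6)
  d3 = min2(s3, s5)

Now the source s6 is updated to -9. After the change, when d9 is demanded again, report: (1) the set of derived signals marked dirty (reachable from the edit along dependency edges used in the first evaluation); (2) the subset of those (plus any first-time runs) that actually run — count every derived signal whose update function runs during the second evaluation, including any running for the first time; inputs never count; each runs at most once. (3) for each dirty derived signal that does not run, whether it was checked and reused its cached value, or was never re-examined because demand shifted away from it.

Marked dirty: none.
Derived signals that run: none — 0 in total.
Every dirty derived signal ran.
Key observation: s6 is never demanded by the output, so the edit triggers no recomputation at all.

First evaluation (everything demanded from the output):
  d3 = min2(5, 0) = 0
  d5 = headl([1, 7, -5, 4, -7]) = 1
  d6 = add(1, 0) = 1
  d7 = sub(1, 1) = 0
  d9 = min2(0, 1) = 0

Propagation after the edit:
  s6 feeds no computation that the output demands — nothing is marked dirty and nothing runs.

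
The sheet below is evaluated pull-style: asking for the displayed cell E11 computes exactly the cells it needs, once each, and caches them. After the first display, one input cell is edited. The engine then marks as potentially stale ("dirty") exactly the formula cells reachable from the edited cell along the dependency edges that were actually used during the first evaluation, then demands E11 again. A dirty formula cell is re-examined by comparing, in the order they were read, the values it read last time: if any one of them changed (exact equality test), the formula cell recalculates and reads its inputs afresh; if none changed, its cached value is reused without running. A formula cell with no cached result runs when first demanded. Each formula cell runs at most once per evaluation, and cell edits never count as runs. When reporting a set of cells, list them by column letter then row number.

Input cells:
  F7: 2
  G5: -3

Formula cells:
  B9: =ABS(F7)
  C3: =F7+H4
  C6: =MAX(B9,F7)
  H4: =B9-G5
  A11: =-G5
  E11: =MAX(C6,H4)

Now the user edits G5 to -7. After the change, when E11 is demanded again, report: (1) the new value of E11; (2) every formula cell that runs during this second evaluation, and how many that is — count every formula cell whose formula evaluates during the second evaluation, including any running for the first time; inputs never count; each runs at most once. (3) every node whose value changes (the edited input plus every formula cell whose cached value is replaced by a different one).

Demanding E11 again yields 9.
2 formula cells run: E11, H4.
The nodes whose values change: E11, G5, H4.

First demand of the output computes:
  B9 = ABS(2) = 2
  C6 = MAX(2, 2) = 2
  H4 = 2 - -3 = 5
  E11 = MAX(2, 5) = 5

After the edit, cleaning proceeds:
  H4: a read changed (G5 -3->-7) — executes, giving 9.
  E11: a read changed (H4 5->9) — executes, giving 9.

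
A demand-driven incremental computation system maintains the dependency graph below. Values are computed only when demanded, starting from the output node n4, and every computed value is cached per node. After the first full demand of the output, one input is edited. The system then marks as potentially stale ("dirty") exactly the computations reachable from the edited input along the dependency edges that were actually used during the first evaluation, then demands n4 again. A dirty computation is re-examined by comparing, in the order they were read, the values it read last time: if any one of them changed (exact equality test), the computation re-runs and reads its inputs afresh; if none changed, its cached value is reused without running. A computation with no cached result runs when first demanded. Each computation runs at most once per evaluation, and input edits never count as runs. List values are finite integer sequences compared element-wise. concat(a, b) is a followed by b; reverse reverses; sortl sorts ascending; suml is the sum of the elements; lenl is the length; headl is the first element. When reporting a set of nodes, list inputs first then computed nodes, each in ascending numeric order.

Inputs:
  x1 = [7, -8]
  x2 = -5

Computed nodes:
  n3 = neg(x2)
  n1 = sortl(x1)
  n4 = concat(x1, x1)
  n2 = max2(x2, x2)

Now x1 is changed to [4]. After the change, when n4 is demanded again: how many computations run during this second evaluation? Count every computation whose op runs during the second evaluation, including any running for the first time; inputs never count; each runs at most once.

Computations that run: n4 — 1 in total.

First evaluation (everything demanded from the output):
  n4 = concat([7, -8], [7, -8]) = [7, -8, 7, -8]

Propagation after the edit:
  n4: runs — x1 [7, -8]->[4]; x1 [7, -8]->[4]; result [4, 4].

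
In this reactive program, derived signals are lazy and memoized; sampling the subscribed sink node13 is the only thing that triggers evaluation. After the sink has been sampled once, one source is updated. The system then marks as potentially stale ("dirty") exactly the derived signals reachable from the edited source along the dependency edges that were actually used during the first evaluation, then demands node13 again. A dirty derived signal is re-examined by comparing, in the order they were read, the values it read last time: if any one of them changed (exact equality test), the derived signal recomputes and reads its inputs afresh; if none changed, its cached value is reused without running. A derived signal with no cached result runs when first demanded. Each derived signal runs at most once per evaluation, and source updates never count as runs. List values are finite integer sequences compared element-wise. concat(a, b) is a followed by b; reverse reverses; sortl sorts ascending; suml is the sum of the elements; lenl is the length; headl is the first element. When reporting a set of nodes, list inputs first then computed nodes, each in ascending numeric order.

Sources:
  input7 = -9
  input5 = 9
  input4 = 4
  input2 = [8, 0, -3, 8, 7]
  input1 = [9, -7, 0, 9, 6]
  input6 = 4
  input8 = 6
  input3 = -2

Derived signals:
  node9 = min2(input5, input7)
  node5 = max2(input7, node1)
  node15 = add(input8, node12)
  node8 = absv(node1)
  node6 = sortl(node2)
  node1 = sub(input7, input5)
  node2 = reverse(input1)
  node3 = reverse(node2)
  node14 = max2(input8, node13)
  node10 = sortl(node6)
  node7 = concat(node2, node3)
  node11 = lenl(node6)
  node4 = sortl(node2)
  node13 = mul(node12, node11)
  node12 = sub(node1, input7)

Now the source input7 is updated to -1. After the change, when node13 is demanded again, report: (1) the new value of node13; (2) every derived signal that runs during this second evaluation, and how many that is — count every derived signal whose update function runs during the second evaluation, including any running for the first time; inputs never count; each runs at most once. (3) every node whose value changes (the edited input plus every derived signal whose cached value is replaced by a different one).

Demanding node13 again yields -45.
2 derived signals run: node1, node12.
The nodes whose values change: input7, node1.
Note the absorption at node12: it re-runs yet its value is the same, leaving the output's value untouched.

First demand of the output computes:
  node1 = sub(-9, 9) = -18
  node2 = reverse([9, -7, 0, 9, 6]) = [6, 9, 0, -7, 9]
  node6 = sortl([6, 9, 0, -7, 9]) = [-7, 0, 6, 9, 9]
  node11 = lenl([-7, 0, 6, 9, 9]) = 5
  node12 = sub(-18, -9) = -9
  node13 = mul(-9, 5) = -45

After the edit, cleaning proceeds:
  node1: a read changed (input7 -9->-1) — executes, giving -10.
  node12: a read changed (node1 -18->-10; input7 -9->-1) — executes, giving -9 — identical to its old value.
  node13: dirty, but its reads are unchanged (node12 unchanged, node11 unchanged); cached -45 stands.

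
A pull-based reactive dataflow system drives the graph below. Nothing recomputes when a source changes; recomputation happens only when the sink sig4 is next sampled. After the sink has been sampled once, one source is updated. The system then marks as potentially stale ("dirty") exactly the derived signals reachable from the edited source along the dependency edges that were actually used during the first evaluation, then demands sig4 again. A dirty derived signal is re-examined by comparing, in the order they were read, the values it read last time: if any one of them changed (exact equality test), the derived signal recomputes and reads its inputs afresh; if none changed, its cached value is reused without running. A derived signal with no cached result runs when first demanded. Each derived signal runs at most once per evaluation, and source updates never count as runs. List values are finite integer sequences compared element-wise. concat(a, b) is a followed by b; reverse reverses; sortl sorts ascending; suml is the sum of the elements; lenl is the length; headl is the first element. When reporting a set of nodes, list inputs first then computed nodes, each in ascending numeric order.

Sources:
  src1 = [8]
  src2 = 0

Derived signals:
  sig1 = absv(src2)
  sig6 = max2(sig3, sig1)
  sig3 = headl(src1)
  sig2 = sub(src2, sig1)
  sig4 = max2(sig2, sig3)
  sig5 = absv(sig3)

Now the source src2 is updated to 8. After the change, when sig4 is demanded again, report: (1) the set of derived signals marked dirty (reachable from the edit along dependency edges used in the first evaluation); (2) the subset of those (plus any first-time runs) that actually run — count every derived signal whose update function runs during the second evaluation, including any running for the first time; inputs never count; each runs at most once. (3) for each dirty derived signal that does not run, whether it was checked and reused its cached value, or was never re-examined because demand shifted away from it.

Marked dirty: sig1, sig2, sig4.
Derived signals that run: sig1, sig2 — 2 in total.
Checked but reused from cache: sig4.
Key observation: the change is absorbed at sig2 — it re-runs but produces the same value, and the output's value is unchanged.

First evaluation (everything demanded from the output):
  sig1 = absv(0) = 0
  sig2 = sub(0, 0) = 0
  sig3 = headl([8]) = 8
  sig4 = max2(0, 8) = 8

Propagation after the edit:
  sig1: runs — src2 0->8; result 8.
  sig2: runs — src2 0->8; sig1 0->8; result 0 (same value as before).
  sig4: checked — values it read are unchanged (sig2 unchanged, sig3 unchanged); reused cached 8 without running.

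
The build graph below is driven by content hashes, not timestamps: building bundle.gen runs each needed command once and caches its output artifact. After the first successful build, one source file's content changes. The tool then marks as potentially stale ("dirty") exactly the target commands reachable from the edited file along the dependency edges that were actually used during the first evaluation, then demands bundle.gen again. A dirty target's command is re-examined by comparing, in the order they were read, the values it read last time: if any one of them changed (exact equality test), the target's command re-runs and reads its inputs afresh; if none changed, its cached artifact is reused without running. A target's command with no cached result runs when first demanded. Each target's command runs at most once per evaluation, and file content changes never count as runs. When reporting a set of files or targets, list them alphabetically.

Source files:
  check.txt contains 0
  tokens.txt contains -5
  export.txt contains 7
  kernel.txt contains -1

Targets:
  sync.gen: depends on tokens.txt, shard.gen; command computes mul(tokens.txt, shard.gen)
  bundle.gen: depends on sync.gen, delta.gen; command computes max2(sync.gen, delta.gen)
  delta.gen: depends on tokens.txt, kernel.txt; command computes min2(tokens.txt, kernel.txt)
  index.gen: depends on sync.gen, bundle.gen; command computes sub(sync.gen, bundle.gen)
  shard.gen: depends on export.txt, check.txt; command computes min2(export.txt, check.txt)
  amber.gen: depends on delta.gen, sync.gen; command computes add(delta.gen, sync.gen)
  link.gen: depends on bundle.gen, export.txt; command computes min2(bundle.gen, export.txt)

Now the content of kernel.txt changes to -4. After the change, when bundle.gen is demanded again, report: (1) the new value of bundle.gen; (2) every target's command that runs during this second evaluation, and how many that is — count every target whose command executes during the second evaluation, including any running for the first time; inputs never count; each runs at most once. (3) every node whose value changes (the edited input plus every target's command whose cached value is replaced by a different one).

bundle.gen now evaluates to 0.
Run set: delta.gen (1 run).
Changed values: kernel.txt.
The important point: delta.gen recomputes to an identical value, and the output ends up unchanged.

Initial pass — values computed on the first demand:
  delta.gen = min2(-5, -1) = -5
  shard.gen = min2(7, 0) = 0
  sync.gen = mul(-5, 0) = 0
  bundle.gen = max2(0, -5) = 0

Second demand — change propagation:
  delta.gen: re-runs because kernel.txt -1->-4; new result -5 (unchanged).
  bundle.gen: re-examined; everything it read last time is the same (sync.gen unchanged, delta.gen unchanged) — cache 0 kept, no run.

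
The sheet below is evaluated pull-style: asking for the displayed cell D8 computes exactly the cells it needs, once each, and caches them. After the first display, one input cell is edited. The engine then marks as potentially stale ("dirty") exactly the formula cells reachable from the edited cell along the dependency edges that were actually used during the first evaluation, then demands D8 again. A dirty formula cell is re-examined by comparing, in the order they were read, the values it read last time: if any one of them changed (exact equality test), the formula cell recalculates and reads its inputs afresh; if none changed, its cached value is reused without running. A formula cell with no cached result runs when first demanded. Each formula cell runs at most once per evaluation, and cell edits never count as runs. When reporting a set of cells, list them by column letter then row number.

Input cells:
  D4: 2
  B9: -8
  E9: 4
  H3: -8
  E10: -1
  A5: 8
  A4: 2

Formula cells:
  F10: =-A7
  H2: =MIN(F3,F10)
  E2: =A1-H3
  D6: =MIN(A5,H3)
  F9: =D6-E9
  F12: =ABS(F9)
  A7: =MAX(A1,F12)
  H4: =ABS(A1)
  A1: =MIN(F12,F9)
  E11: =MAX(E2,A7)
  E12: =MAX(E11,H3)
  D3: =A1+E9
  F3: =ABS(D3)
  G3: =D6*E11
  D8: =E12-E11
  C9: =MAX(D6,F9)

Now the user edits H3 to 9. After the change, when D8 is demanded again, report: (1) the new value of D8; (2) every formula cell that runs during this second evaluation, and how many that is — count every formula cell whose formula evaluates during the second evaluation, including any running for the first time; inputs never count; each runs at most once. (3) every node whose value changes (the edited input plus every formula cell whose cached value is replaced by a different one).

First demand of the output computes:
  D6 = MIN(8, -8) = -8
  F9 = -8 - 4 = -12
  F12 = ABS(-12) = 12
  A1 = MIN(12, -12) = -12
  A7 = MAX(-12, 12) = 12
  E2 = -12 - -8 = -4
  E11 = MAX(-4, 12) = 12
  E12 = MAX(12, -8) = 12
  D8 = 12 - 12 = 0

After the edit, cleaning proceeds:
  D6: a read changed (H3 -8->9) — executes, giving 8.
  F9: a read changed (D6 -8->8) — executes, giving 4.
  F12: a read changed (F9 -12->4) — executes, giving 4.
  A1: a read changed (F12 12->4; F9 -12->4) — executes, giving 4.
  A7: a read changed (A1 -12->4; F12 12->4) — executes, giving 4.
  E2: a read changed (A1 -12->4; H3 -8->9) — executes, giving -5.
  E11: a read changed (E2 -4->-5; A7 12->4) — executes, giving 4.
  E12: a read changed (E11 12->4; H3 -8->9) — executes, giving 9.
  D8: a read changed (E12 12->9; E11 12->4) — executes, giving 5.

Demanding D8 again yields 5.
9 formula cells run: A1, A7, D6, D8, E2, E11, E12, F9, F12.
The nodes whose values change: A1, A7, D6, D8, E2, E11, E12, F9, F12, H3.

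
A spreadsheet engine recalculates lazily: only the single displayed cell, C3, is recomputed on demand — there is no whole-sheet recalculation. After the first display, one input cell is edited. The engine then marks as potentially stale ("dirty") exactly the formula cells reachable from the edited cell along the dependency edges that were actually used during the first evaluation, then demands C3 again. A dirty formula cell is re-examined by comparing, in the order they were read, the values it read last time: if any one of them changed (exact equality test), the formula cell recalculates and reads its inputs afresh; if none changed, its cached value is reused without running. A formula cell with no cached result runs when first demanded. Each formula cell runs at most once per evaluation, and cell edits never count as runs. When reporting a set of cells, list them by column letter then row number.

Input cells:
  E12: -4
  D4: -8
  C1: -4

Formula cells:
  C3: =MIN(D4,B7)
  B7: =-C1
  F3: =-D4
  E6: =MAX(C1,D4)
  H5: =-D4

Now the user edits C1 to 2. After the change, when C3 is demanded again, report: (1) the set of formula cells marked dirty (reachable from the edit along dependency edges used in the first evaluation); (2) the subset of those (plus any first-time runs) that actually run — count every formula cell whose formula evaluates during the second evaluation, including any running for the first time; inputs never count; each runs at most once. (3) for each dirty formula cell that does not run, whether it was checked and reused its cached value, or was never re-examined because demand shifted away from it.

Marked dirty: B7, C3.
Formula cells that run: B7, C3 — 2 in total.
Every dirty formula cell ran.

First evaluation (everything demanded from the output):
  B7 = -(-4) = 4
  C3 = MIN(-8, 4) = -8

Propagation after the edit:
  B7: runs — C1 -4->2; result -2.
  C3: runs — B7 4->-2; result -8 (same value as before).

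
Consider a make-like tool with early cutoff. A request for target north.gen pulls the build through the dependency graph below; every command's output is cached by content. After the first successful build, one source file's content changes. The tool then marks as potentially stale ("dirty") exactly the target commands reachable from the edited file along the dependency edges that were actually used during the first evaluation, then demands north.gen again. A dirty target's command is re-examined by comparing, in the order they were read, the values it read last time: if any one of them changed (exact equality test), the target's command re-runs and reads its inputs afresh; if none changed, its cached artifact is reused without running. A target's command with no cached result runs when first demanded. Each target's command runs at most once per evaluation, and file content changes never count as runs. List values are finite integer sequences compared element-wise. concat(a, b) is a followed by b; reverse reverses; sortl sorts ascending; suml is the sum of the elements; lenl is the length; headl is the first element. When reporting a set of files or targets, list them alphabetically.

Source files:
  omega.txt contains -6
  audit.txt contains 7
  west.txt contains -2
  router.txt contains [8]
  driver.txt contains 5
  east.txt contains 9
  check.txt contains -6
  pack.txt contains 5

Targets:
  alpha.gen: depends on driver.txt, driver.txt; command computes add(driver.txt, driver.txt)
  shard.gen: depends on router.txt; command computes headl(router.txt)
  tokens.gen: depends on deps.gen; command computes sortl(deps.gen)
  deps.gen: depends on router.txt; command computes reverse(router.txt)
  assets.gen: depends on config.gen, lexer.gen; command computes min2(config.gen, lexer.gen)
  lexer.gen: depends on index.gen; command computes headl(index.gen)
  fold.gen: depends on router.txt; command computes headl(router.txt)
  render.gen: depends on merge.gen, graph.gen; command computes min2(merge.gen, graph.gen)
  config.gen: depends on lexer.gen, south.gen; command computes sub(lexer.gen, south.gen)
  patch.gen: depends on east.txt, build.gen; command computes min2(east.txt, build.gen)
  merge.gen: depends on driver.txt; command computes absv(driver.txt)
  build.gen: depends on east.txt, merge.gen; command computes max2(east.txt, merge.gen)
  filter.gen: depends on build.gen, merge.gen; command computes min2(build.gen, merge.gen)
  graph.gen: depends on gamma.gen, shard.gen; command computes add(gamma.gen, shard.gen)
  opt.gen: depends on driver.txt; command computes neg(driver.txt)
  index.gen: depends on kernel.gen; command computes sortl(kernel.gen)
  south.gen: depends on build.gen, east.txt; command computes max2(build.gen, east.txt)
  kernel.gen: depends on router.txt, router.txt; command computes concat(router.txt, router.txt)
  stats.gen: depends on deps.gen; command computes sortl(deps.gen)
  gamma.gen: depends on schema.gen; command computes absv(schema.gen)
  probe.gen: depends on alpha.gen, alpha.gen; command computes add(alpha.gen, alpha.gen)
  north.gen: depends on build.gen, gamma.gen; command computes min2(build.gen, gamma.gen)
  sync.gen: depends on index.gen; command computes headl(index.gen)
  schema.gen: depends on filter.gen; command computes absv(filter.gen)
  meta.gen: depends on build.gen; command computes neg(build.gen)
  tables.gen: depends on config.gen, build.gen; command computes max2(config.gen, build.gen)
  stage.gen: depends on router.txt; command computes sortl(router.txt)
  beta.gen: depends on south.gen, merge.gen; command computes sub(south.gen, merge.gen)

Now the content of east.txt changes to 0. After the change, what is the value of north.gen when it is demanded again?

First demand of the output computes:
  merge.gen = absv(5) = 5
  build.gen = max2(9, 5) = 9
  filter.gen = min2(9, 5) = 5
  schema.gen = absv(5) = 5
  gamma.gen = absv(5) = 5
  north.gen = min2(9, 5) = 5

After the edit, cleaning proceeds:
  build.gen: a read changed (east.txt 9->0) — executes, giving 5.
  filter.gen: a read changed (build.gen 9->5) — executes, giving 5 — identical to its old value.
  schema.gen: dirty, but its reads are unchanged (filter.gen unchanged); cached 5 stands.
  gamma.gen: dirty, but its reads are unchanged (schema.gen unchanged); cached 5 stands.
  north.gen: a read changed (build.gen 9->5) — executes, giving 5 — identical to its old value.

Note where the cutoff bites: schema.gen is checked, finds nothing changed, and keeps its cache.

Demanding north.gen again yields 5.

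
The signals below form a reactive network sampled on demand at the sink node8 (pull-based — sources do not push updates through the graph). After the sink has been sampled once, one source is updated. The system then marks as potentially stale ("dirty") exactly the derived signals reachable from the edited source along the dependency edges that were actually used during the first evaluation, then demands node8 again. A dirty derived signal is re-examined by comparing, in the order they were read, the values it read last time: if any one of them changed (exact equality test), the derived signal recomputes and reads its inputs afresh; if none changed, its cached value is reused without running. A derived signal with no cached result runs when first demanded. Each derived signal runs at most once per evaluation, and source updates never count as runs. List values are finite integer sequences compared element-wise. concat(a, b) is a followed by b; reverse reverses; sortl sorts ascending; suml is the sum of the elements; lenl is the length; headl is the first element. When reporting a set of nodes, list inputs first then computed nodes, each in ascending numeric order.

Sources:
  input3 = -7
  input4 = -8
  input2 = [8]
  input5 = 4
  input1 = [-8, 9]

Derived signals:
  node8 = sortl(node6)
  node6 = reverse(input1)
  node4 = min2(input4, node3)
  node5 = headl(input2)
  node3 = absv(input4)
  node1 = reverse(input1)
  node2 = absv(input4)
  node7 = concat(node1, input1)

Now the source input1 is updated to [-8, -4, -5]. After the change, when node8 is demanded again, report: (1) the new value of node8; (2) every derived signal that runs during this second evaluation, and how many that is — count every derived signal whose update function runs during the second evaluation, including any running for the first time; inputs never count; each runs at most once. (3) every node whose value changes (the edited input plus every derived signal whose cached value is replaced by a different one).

Initial pass — values computed on the first demand:
  node6 = reverse([-8, 9]) = [9, -8]
  node8 = sortl([9, -8]) = [-8, 9]

Second demand — change propagation:
  node6: re-runs because input1 [-8, 9]->[-8, -4, -5]; new result [-5, -4, -8].
  node8: re-runs because node6 [9, -8]->[-5, -4, -8]; new result [-8, -5, -4].

node8 now evaluates to [-8, -5, -4].
Run set: node6, node8 (2 run).
Changed values: input1, node6, node8.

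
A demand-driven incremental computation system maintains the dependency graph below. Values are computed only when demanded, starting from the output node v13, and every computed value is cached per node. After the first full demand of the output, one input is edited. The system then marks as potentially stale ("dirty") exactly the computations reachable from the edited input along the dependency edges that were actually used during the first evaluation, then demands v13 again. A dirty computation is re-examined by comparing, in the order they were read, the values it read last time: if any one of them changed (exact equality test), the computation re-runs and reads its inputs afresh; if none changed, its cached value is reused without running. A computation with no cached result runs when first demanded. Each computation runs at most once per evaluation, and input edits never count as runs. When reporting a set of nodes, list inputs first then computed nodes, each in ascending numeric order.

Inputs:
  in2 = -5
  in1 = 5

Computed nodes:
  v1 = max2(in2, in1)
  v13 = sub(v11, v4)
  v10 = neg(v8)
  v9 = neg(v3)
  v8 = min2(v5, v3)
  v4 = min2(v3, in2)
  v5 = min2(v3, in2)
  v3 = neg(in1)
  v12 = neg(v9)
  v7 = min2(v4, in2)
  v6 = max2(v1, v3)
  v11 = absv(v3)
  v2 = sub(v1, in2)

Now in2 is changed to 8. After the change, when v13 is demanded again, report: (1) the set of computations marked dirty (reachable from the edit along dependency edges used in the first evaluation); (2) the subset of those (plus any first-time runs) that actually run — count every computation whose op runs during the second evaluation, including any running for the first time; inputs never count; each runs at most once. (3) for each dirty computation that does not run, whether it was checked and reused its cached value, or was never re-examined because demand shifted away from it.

First evaluation (everything demanded from the output):
  v3 = neg(5) = -5
  v4 = min2(-5, -5) = -5
  v11 = absv(-5) = 5
  v13 = sub(5, -5) = 10

Propagation after the edit:
  v4: runs — in2 -5->8; result -5 (same value as before).
  v13: checked — values it read are unchanged (v11 unchanged, v4 unchanged); reused cached 10 without running.

Key observation: the change is absorbed at v4 — it re-runs but produces the same value, and the output's value is unchanged.

Marked dirty: v4, v13.
Computations that run: v4 — 1 in total.
Checked but reused from cache: v13.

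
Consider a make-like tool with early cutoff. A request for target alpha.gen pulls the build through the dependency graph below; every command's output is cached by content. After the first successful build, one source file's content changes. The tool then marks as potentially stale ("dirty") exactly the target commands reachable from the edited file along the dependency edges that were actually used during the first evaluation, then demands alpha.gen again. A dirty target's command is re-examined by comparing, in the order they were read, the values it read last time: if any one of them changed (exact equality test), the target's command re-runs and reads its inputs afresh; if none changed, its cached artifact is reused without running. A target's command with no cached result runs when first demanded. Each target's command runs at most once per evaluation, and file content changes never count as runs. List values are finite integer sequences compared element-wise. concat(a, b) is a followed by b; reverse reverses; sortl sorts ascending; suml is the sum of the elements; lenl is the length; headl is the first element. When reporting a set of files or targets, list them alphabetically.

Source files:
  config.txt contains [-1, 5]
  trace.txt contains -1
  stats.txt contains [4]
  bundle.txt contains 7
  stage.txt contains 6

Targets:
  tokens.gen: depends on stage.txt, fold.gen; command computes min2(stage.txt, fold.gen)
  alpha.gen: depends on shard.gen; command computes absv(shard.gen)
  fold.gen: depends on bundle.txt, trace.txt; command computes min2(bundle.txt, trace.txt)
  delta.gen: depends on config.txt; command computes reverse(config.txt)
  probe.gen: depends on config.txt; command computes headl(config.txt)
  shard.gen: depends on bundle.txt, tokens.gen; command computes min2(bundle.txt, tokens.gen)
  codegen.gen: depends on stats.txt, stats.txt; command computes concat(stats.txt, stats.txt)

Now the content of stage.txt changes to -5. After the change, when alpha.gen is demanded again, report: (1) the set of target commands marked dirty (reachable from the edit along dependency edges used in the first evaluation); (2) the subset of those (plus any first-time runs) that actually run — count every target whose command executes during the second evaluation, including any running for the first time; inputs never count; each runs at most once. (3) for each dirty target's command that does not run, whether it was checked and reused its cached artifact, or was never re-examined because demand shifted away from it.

The edit dirties: alpha.gen, shard.gen, tokens.gen.
3 target commands run: alpha.gen, shard.gen, tokens.gen.
No dirty target's command escaped a run.

First demand of the output computes:
  fold.gen = min2(7, -1) = -1
  tokens.gen = min2(6, -1) = -1
  shard.gen = min2(7, -1) = -1
  alpha.gen = absv(-1) = 1

After the edit, cleaning proceeds:
  tokens.gen: a read changed (stage.txt 6->-5) — executes, giving -5.
  shard.gen: a read changed (tokens.gen -1->-5) — executes, giving -5.
  alpha.gen: a read changed (shard.gen -1->-5) — executes, giving 5.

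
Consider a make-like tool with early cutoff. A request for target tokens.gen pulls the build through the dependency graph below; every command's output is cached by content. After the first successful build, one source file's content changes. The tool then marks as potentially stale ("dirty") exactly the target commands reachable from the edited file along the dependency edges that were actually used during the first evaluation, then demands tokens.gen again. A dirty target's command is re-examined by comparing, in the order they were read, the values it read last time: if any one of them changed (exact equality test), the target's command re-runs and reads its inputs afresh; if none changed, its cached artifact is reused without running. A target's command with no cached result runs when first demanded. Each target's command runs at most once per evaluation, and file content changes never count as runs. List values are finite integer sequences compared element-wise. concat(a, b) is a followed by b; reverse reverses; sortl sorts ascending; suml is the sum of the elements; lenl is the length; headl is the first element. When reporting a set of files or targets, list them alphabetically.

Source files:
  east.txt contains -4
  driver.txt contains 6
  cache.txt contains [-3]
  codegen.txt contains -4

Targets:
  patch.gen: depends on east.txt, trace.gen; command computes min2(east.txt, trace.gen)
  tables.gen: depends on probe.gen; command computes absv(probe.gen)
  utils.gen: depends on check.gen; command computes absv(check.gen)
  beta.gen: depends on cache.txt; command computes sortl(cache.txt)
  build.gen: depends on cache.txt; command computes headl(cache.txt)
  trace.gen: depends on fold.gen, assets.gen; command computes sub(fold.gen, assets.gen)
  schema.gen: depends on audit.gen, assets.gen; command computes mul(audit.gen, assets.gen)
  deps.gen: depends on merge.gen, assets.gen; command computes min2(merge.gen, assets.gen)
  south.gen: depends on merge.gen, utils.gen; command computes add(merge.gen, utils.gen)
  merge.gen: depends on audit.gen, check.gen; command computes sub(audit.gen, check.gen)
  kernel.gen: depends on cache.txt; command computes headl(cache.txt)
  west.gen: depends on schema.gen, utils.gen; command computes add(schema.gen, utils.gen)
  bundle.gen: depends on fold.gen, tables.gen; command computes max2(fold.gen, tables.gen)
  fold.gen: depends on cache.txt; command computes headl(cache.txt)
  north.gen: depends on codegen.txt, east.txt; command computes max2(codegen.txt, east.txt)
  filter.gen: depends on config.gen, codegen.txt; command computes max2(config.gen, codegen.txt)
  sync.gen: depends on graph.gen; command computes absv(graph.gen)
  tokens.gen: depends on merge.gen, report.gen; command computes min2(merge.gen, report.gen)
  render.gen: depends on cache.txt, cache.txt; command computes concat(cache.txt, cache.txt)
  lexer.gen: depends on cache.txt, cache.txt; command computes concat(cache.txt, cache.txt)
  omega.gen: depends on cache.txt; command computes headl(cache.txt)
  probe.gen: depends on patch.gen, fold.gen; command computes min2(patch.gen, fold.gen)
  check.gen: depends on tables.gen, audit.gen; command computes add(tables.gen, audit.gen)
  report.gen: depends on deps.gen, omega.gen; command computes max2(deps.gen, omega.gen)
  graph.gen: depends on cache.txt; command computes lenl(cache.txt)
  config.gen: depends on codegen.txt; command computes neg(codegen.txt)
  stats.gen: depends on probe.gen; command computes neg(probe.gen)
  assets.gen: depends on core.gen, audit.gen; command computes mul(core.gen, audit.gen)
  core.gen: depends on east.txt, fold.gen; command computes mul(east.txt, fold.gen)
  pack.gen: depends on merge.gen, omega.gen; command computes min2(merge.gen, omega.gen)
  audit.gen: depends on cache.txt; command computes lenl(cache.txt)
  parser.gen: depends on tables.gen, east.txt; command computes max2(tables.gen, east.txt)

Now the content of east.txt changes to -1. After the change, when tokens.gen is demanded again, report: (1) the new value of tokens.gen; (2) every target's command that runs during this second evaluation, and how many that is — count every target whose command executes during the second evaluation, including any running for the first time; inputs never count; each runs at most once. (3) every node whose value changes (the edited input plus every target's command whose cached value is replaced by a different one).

First demand of the output computes:
  audit.gen = lenl([-3]) = 1
  fold.gen = headl([-3]) = -3
  core.gen = mul(-4, -3) = 12
  assets.gen = mul(12, 1) = 12
  omega.gen = headl([-3]) = -3
  trace.gen = sub(-3, 12) = -15
  patch.gen = min2(-4, -15) = -15
  probe.gen = min2(-15, -3) = -15
  tables.gen = absv(-15) = 15
  check.gen = add(15, 1) = 16
  merge.gen = sub(1, 16) = -15
  deps.gen = min2(-15, 12) = -15
  report.gen = max2(-15, -3) = -3
  tokens.gen = min2(-15, -3) = -15

After the edit, cleaning proceeds:
  core.gen: a read changed (east.txt -4->-1) — executes, giving 3.
  assets.gen: a read changed (core.gen 12->3) — executes, giving 3.
  trace.gen: a read changed (assets.gen 12->3) — executes, giving -6.
  patch.gen: a read changed (east.txt -4->-1; trace.gen -15->-6) — executes, giving -6.
  probe.gen: a read changed (patch.gen -15->-6) — executes, giving -6.
  tables.gen: a read changed (probe.gen -15->-6) — executes, giving 6.
  check.gen: a read changed (tables.gen 15->6) — executes, giving 7.
  merge.gen: a read changed (check.gen 16->7) — executes, giving -6.
  deps.gen: a read changed (merge.gen -15->-6; assets.gen 12->3) — executes, giving -6.
  report.gen: a read changed (deps.gen -15->-6) — executes, giving -3 — identical to its old value.
  tokens.gen: a read changed (merge.gen -15->-6) — executes, giving -6.

Demanding tokens.gen again yields -6.
11 target commands run: assets.gen, check.gen, core.gen, deps.gen, merge.gen, patch.gen, probe.gen, report.gen, tables.gen, tokens.gen, trace.gen.
The nodes whose values change: assets.gen, check.gen, core.gen, deps.gen, east.txt, merge.gen, patch.gen, probe.gen, tables.gen, tokens.gen, trace.gen.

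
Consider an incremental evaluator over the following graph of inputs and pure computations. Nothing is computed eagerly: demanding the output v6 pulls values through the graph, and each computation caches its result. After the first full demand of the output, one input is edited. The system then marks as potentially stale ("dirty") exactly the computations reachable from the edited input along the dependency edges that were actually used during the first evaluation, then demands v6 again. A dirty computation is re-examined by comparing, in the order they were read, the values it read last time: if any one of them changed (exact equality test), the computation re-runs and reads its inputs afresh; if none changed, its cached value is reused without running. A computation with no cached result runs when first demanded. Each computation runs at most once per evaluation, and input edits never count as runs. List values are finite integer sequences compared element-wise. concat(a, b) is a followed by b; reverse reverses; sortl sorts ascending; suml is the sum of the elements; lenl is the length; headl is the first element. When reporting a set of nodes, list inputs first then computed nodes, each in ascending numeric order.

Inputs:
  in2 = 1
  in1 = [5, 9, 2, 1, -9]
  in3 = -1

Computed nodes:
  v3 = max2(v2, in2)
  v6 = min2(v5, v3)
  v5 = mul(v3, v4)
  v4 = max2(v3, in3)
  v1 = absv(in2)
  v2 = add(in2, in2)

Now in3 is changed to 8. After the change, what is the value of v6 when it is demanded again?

v6 now evaluates to 2.

Initial pass — values computed on the first demand:
  v2 = add(1, 1) = 2
  v3 = max2(2, 1) = 2
  v4 = max2(2, -1) = 2
  v5 = mul(2, 2) = 4
  v6 = min2(4, 2) = 2

Second demand — change propagation:
  v4: re-runs because in3 -1->8; new result 8.
  v5: re-runs because v4 2->8; new result 16.
  v6: re-runs because v5 4->16; new result 2 (unchanged).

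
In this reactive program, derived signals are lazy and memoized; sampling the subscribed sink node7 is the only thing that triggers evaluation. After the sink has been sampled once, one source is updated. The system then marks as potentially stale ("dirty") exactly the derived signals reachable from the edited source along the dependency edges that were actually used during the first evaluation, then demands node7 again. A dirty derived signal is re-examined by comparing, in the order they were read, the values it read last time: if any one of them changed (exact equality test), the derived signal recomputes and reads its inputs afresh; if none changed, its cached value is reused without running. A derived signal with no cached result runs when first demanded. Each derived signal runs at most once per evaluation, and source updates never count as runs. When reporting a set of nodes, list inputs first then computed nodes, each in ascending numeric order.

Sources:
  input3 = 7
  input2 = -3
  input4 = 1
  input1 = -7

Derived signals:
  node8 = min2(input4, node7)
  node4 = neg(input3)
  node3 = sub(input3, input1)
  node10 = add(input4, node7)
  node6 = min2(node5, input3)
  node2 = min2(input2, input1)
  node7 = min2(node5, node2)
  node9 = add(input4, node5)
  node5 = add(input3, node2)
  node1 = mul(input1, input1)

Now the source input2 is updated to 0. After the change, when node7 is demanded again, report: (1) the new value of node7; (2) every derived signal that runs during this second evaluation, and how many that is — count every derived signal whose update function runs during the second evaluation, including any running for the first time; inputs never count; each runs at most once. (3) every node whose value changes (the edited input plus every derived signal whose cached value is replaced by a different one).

Demanding node7 again yields -7.
1 derived signals run: node2.
The nodes whose values change: input2.
Note the absorption at node2: it re-runs yet its value is the same, leaving the output's value untouched.

First demand of the output computes:
  node2 = min2(-3, -7) = -7
  node5 = add(7, -7) = 0
  node7 = min2(0, -7) = -7

After the edit, cleaning proceeds:
  node2: a read changed (input2 -3->0) — executes, giving -7 — identical to its old value.
  node5: dirty, but its reads are unchanged (input3 unchanged, node2 unchanged); cached 0 stands.
  node7: dirty, but its reads are unchanged (node5 unchanged, node2 unchanged); cached -7 stands.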